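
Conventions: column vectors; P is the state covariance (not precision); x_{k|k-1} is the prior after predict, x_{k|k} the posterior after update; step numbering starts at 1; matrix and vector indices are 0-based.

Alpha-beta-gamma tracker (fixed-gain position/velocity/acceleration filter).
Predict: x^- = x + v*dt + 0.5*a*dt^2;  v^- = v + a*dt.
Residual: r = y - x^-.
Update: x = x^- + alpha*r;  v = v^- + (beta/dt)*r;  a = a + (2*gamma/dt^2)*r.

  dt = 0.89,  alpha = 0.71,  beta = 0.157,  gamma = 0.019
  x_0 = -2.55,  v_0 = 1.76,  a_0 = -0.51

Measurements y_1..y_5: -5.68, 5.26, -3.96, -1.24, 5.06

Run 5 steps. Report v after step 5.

v_post = 0.2340

step 1: x_pred=-1.1856  r=-4.4944  x^+=-4.3766  v^+=0.5133  a^+=-0.7256
step 2: x_pred=-4.2072  r=9.4672  x^+=2.5145  v^+=1.5375  a^+=-0.2714
step 3: x_pred=3.7754  r=-7.7354  x^+=-1.7167  v^+=-0.0686  a^+=-0.6425
step 4: x_pred=-2.0323  r=0.7923  x^+=-1.4698  v^+=-0.5007  a^+=-0.6045
step 5: x_pred=-2.1548  r=7.2148  x^+=2.9677  v^+=0.2340  a^+=-0.2584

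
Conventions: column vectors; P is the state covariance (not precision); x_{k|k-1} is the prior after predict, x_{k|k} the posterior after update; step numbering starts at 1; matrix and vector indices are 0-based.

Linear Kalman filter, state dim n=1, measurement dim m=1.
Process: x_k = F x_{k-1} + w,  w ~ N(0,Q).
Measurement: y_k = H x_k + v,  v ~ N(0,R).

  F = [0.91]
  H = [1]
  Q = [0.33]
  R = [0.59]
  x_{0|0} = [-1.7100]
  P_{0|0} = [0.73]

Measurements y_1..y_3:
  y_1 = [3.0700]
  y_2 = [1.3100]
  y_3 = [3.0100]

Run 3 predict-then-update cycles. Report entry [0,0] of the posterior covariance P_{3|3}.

P_post[0,0] = 0.2930

step 1: x^-=[-1.5561]  P^-=[0.9345]  S=[1.5245]  K=[0.6130]  nu=[4.6261]  x^+=[1.2797]  P^+=[0.3617]
step 2: x^-=[1.1645]  P^-=[0.6295]  S=[1.2195]  K=[0.5162]  nu=[0.1455]  x^+=[1.2396]  P^+=[0.3046]
step 3: x^-=[1.1280]  P^-=[0.5822]  S=[1.1722]  K=[0.4967]  nu=[1.8820]  x^+=[2.0628]  P^+=[0.2930]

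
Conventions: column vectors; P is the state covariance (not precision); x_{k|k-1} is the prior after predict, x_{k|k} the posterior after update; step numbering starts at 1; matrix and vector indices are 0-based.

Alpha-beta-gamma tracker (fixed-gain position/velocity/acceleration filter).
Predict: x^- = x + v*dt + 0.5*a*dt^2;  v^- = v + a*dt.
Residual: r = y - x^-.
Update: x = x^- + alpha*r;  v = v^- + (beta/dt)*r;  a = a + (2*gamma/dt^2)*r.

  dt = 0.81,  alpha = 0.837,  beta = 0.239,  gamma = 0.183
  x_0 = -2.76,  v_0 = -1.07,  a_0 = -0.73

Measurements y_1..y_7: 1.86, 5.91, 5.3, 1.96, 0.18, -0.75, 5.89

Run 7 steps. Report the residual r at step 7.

resid = 12.5239

step 1: x_pred=-3.8662  r=5.7262  x^+=0.9266  v^+=0.0283  a^+=2.4643
step 2: x_pred=1.7580  r=4.1520  x^+=5.2332  v^+=3.2495  a^+=4.7805
step 3: x_pred=9.4335  r=-4.1335  x^+=5.9738  v^+=5.9020  a^+=2.4746
step 4: x_pred=11.5662  r=-9.6062  x^+=3.5258  v^+=5.0721  a^+=-2.8841
step 5: x_pred=6.6880  r=-6.5080  x^+=1.2408  v^+=0.8156  a^+=-6.5146
step 6: x_pred=-0.2356  r=-0.5144  x^+=-0.6662  v^+=-4.6129  a^+=-6.8015
step 7: x_pred=-6.6339  r=12.5239  x^+=3.8486  v^+=-6.4268  a^+=0.1848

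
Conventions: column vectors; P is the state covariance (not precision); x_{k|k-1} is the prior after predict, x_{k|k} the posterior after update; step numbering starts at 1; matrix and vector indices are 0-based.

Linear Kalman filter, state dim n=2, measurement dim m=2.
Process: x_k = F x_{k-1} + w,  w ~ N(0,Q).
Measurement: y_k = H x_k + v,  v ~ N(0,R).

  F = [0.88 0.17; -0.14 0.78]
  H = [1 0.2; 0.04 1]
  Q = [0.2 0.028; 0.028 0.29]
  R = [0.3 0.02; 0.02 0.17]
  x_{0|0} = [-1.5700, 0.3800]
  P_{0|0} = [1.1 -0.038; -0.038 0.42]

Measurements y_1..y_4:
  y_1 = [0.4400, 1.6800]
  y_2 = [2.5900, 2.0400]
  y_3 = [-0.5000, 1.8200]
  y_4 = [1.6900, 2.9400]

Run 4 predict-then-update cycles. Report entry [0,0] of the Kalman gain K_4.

K[0,0] = 0.5186

step 1: x^-=[-1.3170, 0.5162]  P^-=[1.0526 -0.0770; -0.0770 0.5754]  S=[1.3448 0.0996; 0.0996 0.7409]  K=[0.7825 -0.1523; -0.0292 0.7764]  nu=[1.6538, 1.2165]  x^+=[-0.2081, 1.4124]  P^+=[0.2356 -0.0197; -0.0197 0.1322]
step 2: x^-=[0.0570, 1.1308]  P^-=[0.3804 0.0035; 0.0035 0.3793]  S=[0.6970 0.1146; 0.1146 0.5502]  K=[0.5604 -0.0827; 0.0005 0.6896]  nu=[2.3069, 0.9069]  x^+=[1.2747, 1.7573]  P^+=[0.1684 -0.0096; -0.0096 0.1176]
step 3: x^-=[1.4205, 1.1922]  P^-=[0.3309 0.0165; 0.0165 0.3670]  S=[0.6522 0.1233; 0.1233 0.5388]  K=[0.5247 -0.0649; 0.0093 0.6802]  nu=[-2.1589, 0.5710]  x^+=[0.2506, 1.5605]  P^+=[0.1575 -0.0068; -0.0068 0.1161]
step 4: x^-=[0.4859, 1.1821]  P^-=[0.3233 0.0195; 0.0195 0.3652]  S=[0.6457 0.1256; 0.1256 0.5373]  K=[0.5186 -0.0609; 0.0113 0.6785]  nu=[0.9677, 1.7385]  x^+=[0.8818, 2.3726]  P^+=[0.1556 -0.0062; -0.0062 0.1158]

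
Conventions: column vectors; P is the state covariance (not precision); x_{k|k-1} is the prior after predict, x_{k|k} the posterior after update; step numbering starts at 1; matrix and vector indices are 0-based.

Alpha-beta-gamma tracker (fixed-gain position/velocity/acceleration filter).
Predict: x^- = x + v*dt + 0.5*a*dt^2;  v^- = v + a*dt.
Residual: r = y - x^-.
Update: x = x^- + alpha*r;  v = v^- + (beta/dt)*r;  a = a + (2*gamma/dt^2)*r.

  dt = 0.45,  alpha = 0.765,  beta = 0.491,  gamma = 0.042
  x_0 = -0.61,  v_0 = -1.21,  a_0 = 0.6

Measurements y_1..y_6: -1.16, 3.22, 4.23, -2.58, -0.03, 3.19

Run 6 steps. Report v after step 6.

v_post = 2.8060

step 1: x_pred=-1.0938  r=-0.0662  x^+=-1.1444  v^+=-1.0123  a^+=0.5725
step 2: x_pred=-1.5420  r=4.7620  x^+=2.1009  v^+=4.4412  a^+=2.5479
step 3: x_pred=4.3574  r=-0.1274  x^+=4.2600  v^+=5.4487  a^+=2.4950
step 4: x_pred=6.9645  r=-9.5445  x^+=-0.3370  v^+=-3.8426  a^+=-1.4642
step 5: x_pred=-2.2145  r=2.1845  x^+=-0.5434  v^+=-2.1180  a^+=-0.5580
step 6: x_pred=-1.5530  r=4.7430  x^+=2.0754  v^+=2.8060  a^+=1.4094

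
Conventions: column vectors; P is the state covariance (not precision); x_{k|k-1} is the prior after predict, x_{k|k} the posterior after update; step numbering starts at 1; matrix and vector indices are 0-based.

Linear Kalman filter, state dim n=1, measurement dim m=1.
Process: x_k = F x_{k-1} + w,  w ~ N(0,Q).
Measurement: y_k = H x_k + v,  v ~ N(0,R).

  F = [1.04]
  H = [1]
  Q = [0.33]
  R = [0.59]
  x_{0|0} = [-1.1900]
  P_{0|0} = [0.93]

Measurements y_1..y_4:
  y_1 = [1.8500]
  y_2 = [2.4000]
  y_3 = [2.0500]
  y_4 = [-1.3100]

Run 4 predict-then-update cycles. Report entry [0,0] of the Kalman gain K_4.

K[0,0] = 0.5334

step 1: x^-=[-1.2376]  P^-=[1.3359]  S=[1.9259]  K=[0.6936]  nu=[3.0876]  x^+=[0.9041]  P^+=[0.4093]
step 2: x^-=[0.9403]  P^-=[0.7726]  S=[1.3626]  K=[0.5670]  nu=[1.4597]  x^+=[1.7680]  P^+=[0.3345]
step 3: x^-=[1.8387]  P^-=[0.6918]  S=[1.2818]  K=[0.5397]  nu=[0.2113]  x^+=[1.9527]  P^+=[0.3184]
step 4: x^-=[2.0308]  P^-=[0.6744]  S=[1.2644]  K=[0.5334]  nu=[-3.3408]  x^+=[0.2489]  P^+=[0.3147]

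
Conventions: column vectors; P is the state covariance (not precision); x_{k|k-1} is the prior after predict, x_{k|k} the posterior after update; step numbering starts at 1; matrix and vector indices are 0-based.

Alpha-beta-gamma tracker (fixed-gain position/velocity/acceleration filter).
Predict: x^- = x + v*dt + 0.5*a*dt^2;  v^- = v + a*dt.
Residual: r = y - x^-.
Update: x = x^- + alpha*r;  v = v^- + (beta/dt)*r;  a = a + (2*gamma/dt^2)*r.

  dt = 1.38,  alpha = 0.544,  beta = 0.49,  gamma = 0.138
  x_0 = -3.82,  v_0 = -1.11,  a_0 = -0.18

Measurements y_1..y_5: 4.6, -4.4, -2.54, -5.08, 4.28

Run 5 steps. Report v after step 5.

v_post = 0.7484

step 1: x_pred=-5.5232  r=10.1232  x^+=-0.0162  v^+=2.2361  a^+=1.2871
step 2: x_pred=4.2952  r=-8.6952  x^+=-0.4350  v^+=0.9249  a^+=0.0270
step 3: x_pred=0.8670  r=-3.4070  x^+=-0.9864  v^+=-0.2477  a^+=-0.4668
step 4: x_pred=-1.7727  r=-3.3073  x^+=-3.5719  v^+=-2.0662  a^+=-0.9461
step 5: x_pred=-7.3241  r=11.6041  x^+=-1.0115  v^+=0.7484  a^+=0.7356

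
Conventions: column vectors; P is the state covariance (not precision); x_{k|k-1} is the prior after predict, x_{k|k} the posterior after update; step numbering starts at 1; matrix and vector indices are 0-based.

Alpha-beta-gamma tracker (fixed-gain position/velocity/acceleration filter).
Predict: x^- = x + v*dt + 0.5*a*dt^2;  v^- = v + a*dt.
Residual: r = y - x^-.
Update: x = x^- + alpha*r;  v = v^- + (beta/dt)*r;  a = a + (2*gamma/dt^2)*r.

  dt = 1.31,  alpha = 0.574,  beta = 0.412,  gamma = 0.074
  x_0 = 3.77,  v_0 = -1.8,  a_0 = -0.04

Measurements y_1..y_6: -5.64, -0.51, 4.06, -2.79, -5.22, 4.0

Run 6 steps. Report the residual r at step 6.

step 1: x_pred=1.3777  r=-7.0177  x^+=-2.6505  v^+=-4.0595  a^+=-0.6452
step 2: x_pred=-8.5220  r=8.0120  x^+=-3.9231  v^+=-2.3849  a^+=0.0458
step 3: x_pred=-7.0081  r=11.0681  x^+=-0.6550  v^+=1.1560  a^+=1.0003
step 4: x_pred=1.7176  r=-4.5076  x^+=-0.8697  v^+=1.0487  a^+=0.6115
step 5: x_pred=1.0288  r=-6.2488  x^+=-2.5580  v^+=-0.1154  a^+=0.0726
step 6: x_pred=-2.6469  r=6.6469  x^+=1.1684  v^+=2.0702  a^+=0.6459

resid = 6.6469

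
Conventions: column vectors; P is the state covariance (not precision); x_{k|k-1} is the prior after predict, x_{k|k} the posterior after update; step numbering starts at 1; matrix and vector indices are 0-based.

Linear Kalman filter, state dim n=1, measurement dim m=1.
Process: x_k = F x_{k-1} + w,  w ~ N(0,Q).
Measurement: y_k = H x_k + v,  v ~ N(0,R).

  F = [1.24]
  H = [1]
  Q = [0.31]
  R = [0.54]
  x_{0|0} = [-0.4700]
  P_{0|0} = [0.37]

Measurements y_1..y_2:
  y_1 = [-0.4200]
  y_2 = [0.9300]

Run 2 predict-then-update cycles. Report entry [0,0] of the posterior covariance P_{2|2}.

step 1: x^-=[-0.5828]  P^-=[0.8789]  S=[1.4189]  K=[0.6194]  nu=[0.1628]  x^+=[-0.4820]  P^+=[0.3345]
step 2: x^-=[-0.5976]  P^-=[0.8243]  S=[1.3643]  K=[0.6042]  nu=[1.5276]  x^+=[0.3254]  P^+=[0.3263]

P_post[0,0] = 0.3263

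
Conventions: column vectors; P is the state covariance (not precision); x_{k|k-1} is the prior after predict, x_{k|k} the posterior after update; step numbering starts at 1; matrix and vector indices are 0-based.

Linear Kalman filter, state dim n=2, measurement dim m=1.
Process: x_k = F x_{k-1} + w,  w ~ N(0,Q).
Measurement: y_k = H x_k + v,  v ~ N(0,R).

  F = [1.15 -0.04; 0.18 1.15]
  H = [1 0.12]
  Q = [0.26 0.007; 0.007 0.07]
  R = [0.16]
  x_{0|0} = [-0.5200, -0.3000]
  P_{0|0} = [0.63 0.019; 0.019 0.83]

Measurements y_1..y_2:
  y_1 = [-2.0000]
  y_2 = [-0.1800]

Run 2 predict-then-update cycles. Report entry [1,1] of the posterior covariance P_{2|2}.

step 1: x^-=[-0.5860, -0.4386]  P^-=[1.0928 0.1242; 0.1242 1.1960]  S=[1.2998]  K=[0.8522; 0.2060]  nu=[-1.3614]  x^+=[-1.7461, -0.7190]  P^+=[0.1488 -0.1039; -0.1039 1.1408]
step 2: x^-=[-1.9793, -1.1412]  P^-=[0.4682 -0.1514; -0.1514 1.5405]  S=[0.6141]  K=[0.7329; 0.0545]  nu=[1.9362]  x^+=[-0.5602, -1.0356]  P^+=[0.1384 -0.1759; -0.1759 1.5387]

P_post[1,1] = 1.5387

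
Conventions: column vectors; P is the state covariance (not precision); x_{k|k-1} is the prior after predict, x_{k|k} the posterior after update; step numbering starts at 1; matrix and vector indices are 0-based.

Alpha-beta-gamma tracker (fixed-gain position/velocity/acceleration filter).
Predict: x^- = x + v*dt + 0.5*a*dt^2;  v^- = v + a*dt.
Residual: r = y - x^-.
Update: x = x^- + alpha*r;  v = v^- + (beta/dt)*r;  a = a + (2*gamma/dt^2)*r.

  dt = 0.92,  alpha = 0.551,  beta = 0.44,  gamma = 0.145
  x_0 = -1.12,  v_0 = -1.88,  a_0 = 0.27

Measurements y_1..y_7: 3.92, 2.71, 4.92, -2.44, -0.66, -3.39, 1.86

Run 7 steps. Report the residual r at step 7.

step 1: x_pred=-2.7353  r=6.6553  x^+=0.9318  v^+=1.5514  a^+=2.5503
step 2: x_pred=3.4383  r=-0.7283  x^+=3.0370  v^+=3.5493  a^+=2.3008
step 3: x_pred=7.2761  r=-2.3561  x^+=5.9779  v^+=4.5392  a^+=1.4935
step 4: x_pred=10.7860  r=-13.2260  x^+=3.4985  v^+=-0.4122  a^+=-3.0381
step 5: x_pred=1.8335  r=-2.4935  x^+=0.4596  v^+=-4.3998  a^+=-3.8924
step 6: x_pred=-5.2356  r=1.8456  x^+=-4.2187  v^+=-7.0982  a^+=-3.2601
step 7: x_pred=-12.1287  r=13.9887  x^+=-4.4209  v^+=-3.4073  a^+=1.5328

resid = 13.9887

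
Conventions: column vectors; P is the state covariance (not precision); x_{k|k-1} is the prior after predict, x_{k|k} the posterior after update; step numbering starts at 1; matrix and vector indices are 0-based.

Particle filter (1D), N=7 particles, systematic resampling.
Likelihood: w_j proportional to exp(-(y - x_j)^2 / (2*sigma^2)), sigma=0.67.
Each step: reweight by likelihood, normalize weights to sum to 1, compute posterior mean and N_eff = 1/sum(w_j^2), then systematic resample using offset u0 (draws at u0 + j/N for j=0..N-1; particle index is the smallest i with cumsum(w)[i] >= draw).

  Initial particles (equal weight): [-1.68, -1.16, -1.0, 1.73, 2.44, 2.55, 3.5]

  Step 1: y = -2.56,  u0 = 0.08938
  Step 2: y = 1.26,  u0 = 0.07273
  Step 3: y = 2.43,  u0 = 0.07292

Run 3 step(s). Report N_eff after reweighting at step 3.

step 1: w=[0.7020, 0.1874, 0.1106, 0.0000, 0.0000, 0.0000, 0.0000]  mean=-1.5073  Neff=1.8514  idx=[0, 0, 0, 0, 0, 1, 2]
step 2: w=[0.0127, 0.0127, 0.0127, 0.0127, 0.0127, 0.2835, 0.6529]  mean=-1.0886  Neff=1.9706  idx=[5, 5, 6, 6, 6, 6, 6]
step 3: w=[0.0514, 0.0514, 0.1795, 0.1795, 0.1795, 0.1795, 0.1795]  mean=-1.0164  Neff=6.0133  idx=[1, 2, 3, 4, 5, 5, 6]

N_eff = 6.0133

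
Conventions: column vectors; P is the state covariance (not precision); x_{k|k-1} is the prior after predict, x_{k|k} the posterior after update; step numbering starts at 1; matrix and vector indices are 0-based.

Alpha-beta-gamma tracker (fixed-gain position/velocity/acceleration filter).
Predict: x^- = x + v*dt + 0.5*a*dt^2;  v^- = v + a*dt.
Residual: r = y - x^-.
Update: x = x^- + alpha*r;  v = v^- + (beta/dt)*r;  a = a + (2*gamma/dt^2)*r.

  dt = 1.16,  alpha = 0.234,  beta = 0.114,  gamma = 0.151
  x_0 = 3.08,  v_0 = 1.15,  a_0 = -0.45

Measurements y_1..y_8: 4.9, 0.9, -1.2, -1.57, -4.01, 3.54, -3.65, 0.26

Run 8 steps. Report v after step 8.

step 1: x_pred=4.1112  r=0.7888  x^+=4.2958  v^+=0.7055  a^+=-0.2730
step 2: x_pred=4.9306  r=-4.0306  x^+=3.9874  v^+=-0.0072  a^+=-1.1776
step 3: x_pred=3.1867  r=-4.3867  x^+=2.1602  v^+=-1.8043  a^+=-2.1621
step 4: x_pred=-1.3875  r=-0.1825  x^+=-1.4302  v^+=-4.3303  a^+=-2.2031
step 5: x_pred=-7.9356  r=3.9256  x^+=-7.0170  v^+=-6.5001  a^+=-1.3220
step 6: x_pred=-15.4466  r=18.9866  x^+=-11.0037  v^+=-6.1677  a^+=2.9392
step 7: x_pred=-16.1808  r=12.5308  x^+=-13.2486  v^+=-1.5268  a^+=5.7516
step 8: x_pred=-11.1500  r=11.4100  x^+=-8.4801  v^+=6.2664  a^+=8.3124

v_post = 6.2664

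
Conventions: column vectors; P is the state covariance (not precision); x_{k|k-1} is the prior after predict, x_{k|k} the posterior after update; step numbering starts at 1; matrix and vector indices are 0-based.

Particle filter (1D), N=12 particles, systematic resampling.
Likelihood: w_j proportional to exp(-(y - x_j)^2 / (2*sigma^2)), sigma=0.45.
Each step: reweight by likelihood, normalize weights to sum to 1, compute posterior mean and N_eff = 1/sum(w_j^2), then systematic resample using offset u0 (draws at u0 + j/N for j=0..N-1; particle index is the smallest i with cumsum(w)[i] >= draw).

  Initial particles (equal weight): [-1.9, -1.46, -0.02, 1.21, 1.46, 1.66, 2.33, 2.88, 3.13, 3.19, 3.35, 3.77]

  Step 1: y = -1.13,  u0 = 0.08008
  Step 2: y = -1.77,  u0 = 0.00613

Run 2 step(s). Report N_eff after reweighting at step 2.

step 1: w=[0.2217, 0.7325, 0.0457, 0.0000, 0.0000, 0.0000, 0.0000, 0.0000, 0.0000, 0.0000, 0.0000, 0.0000]  mean=-1.4917  Neff=1.7011  idx=[0, 0, 1, 1, 1, 1, 1, 1, 1, 1, 1, 2]
step 2: w=[0.1064, 0.1064, 0.0875, 0.0875, 0.0875, 0.0875, 0.0875, 0.0875, 0.0875, 0.0875, 0.0875, 0.0001]  mean=-1.5535  Neff=10.9310  idx=[0, 0, 1, 2, 3, 4, 5, 6, 7, 8, 9, 10]

N_eff = 10.9310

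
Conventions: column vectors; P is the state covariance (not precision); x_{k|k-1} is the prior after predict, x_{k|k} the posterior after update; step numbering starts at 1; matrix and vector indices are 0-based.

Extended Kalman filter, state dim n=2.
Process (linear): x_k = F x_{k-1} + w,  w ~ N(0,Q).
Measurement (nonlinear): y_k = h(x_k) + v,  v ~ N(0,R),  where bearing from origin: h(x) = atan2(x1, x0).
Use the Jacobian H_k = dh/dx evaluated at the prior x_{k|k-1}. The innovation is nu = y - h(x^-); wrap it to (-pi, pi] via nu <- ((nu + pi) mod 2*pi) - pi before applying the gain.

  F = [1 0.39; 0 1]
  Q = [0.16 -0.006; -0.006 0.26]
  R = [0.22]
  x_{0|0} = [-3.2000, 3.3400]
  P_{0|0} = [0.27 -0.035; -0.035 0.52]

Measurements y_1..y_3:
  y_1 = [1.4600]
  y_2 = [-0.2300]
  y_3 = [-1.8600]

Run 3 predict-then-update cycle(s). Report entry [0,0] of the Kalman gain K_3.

K[0,0] = -0.4534

step 1: x^-=[-1.8974, 3.3400]  P^-=[0.4818 0.1618; 0.1618 0.7800]  H_jac=[-0.2264 -0.1286]  S=[0.2670]  K=[-0.4864; -0.5128]  nu=[-0.6274]  x^+=[-1.5922, 3.6617]  P^+=[0.4186 0.0952; 0.0952 0.7098]
step 2: x^-=[-0.1642, 3.6617]  P^-=[0.7609 0.3660; 0.3660 0.9698]  H_jac=[-0.2725 -0.0122]  S=[0.2791]  K=[-0.7590; -0.3999]  nu=[-1.8456]  x^+=[1.2367, 4.3998]  P^+=[0.6001 0.2813; 0.2813 0.9252]
step 3: x^-=[2.9526, 4.3998]  P^-=[1.1202 0.6361; 0.6361 1.1852]  H_jac=[-0.1567 0.1052]  S=[0.2397]  K=[-0.4534; 0.1041]  nu=[-2.8397]  x^+=[4.2400, 4.1041]  P^+=[1.0709 0.6474; 0.6474 1.1826]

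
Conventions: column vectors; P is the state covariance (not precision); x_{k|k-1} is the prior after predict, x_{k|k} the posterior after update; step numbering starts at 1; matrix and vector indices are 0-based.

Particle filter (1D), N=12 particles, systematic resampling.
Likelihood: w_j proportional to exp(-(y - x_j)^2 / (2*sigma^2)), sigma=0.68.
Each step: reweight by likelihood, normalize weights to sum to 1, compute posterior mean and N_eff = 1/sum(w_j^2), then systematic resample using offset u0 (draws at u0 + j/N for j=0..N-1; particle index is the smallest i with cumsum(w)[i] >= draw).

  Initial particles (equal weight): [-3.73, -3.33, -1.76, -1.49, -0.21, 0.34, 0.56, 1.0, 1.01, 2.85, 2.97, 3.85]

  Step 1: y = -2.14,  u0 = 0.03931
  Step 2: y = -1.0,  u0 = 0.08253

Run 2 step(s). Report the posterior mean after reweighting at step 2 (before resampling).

step 1: w=[0.0363, 0.1209, 0.4780, 0.3539, 0.0100, 0.0007, 0.0002, 0.0000, 0.0000, 0.0000, 0.0000, 0.0000]  mean=-1.9082  Neff=2.7043  idx=[1, 1, 2, 2, 2, 2, 2, 2, 3, 3, 3, 3]
step 2: w=[0.0004, 0.0004, 0.0849, 0.0849, 0.0849, 0.0849, 0.0849, 0.0849, 0.1224, 0.1224, 0.1224, 0.1224]  mean=-1.6293  Neff=9.6917  idx=[2, 3, 4, 5, 6, 7, 8, 9, 9, 10, 11, 11]

post_mean = -1.6293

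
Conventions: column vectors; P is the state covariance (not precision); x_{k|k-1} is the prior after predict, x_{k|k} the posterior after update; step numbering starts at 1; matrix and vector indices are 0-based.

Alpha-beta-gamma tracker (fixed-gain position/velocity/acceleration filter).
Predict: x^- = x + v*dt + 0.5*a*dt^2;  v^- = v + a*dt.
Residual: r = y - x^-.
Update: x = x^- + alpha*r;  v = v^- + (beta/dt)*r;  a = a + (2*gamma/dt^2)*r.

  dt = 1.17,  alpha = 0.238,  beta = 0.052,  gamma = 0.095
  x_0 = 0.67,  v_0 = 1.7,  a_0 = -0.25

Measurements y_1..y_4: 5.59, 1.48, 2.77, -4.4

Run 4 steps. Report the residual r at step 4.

resid = -10.2943

step 1: x_pred=2.4879  r=3.1021  x^+=3.2262  v^+=1.5454  a^+=0.1806
step 2: x_pred=5.1579  r=-3.6779  x^+=4.2825  v^+=1.5932  a^+=-0.3299
step 3: x_pred=5.9207  r=-3.1507  x^+=5.1709  v^+=1.0671  a^+=-0.7672
step 4: x_pred=5.8943  r=-10.2943  x^+=3.4442  v^+=-0.2880  a^+=-2.1960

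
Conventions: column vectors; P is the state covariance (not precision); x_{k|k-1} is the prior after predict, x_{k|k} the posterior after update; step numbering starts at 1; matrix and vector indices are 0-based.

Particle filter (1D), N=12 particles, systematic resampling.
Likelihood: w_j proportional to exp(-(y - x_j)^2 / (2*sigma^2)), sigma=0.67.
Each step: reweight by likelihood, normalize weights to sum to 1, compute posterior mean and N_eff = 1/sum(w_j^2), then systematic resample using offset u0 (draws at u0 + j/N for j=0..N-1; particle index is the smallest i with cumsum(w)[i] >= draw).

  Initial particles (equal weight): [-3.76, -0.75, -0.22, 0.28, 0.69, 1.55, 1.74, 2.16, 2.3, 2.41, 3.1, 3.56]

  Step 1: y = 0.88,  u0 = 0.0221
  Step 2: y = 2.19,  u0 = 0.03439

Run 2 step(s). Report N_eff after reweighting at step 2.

step 1: w=[0.0000, 0.0156, 0.0780, 0.2010, 0.2883, 0.1820, 0.1317, 0.0484, 0.0318, 0.0221, 0.0012, 0.0001]  mean=0.9726  Neff=5.4321  idx=[2, 3, 3, 3, 4, 4, 4, 5, 5, 6, 6, 7]
step 2: w=[0.0004, 0.0041, 0.0041, 0.0041, 0.0196, 0.0196, 0.0196, 0.1523, 0.1523, 0.1918, 0.1918, 0.2401]  mean=1.7024  Neff=5.5910  idx=[5, 7, 7, 8, 8, 9, 9, 10, 10, 11, 11, 11]

N_eff = 5.5910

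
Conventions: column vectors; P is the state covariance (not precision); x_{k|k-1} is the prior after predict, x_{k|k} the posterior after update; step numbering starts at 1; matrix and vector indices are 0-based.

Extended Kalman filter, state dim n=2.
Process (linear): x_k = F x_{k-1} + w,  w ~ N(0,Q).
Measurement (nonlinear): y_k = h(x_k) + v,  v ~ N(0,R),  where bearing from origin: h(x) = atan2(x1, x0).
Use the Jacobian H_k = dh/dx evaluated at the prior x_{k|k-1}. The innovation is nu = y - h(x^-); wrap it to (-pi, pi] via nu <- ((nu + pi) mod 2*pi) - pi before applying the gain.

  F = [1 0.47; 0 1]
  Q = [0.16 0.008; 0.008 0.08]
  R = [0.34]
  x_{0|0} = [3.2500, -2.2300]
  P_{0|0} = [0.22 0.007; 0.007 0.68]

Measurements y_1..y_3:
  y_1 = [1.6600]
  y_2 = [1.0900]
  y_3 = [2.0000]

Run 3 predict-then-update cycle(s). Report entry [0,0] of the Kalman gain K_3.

step 1: x^-=[2.2019, -2.2300]  P^-=[0.5368 0.3346; 0.3346 0.7600]  H_jac=[0.2271 0.2242]  S=[0.4399]  K=[0.4476; 0.5600]  nu=[2.4517]  x^+=[3.2992, -0.8570]  P^+=[0.4487 0.2243; 0.2243 0.6220]
step 2: x^-=[2.8964, -0.8570]  P^-=[0.9570 0.5247; 0.5247 0.7020]  H_jac=[0.0939 0.3175]  S=[0.4505]  K=[0.5693; 0.6041]  nu=[1.3777]  x^+=[3.6807, -0.0247]  P^+=[0.8109 0.3698; 0.3698 0.5376]
step 3: x^-=[3.6691, -0.0247]  P^-=[1.4373 0.6304; 0.6304 0.6176]  H_jac=[0.0018 0.2725]  S=[0.3865]  K=[0.4514; 0.4385]  nu=[2.0067]  x^+=[4.5748, 0.8552]  P^+=[1.3585 0.5539; 0.5539 0.5433]

K[0,0] = 0.4514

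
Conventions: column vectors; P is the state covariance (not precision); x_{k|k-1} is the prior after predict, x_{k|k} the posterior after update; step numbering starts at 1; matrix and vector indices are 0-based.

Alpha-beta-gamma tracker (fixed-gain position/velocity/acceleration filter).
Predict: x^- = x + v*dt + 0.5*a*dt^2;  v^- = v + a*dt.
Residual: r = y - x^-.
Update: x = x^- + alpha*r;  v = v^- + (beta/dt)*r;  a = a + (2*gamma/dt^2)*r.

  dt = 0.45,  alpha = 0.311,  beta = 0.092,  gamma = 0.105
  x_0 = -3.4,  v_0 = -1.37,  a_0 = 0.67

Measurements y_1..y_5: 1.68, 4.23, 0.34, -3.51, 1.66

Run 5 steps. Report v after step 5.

v_post = 8.6114

step 1: x_pred=-3.9487  r=5.6287  x^+=-2.1981  v^+=0.0822  a^+=6.5071
step 2: x_pred=-1.5023  r=5.7323  x^+=0.2805  v^+=4.1824  a^+=12.4517
step 3: x_pred=3.4233  r=-3.0833  x^+=2.4644  v^+=9.1553  a^+=9.2543
step 4: x_pred=7.5213  r=-11.0313  x^+=4.0905  v^+=11.0645  a^+=-2.1856
step 5: x_pred=8.8483  r=-7.1883  x^+=6.6127  v^+=8.6114  a^+=-9.6400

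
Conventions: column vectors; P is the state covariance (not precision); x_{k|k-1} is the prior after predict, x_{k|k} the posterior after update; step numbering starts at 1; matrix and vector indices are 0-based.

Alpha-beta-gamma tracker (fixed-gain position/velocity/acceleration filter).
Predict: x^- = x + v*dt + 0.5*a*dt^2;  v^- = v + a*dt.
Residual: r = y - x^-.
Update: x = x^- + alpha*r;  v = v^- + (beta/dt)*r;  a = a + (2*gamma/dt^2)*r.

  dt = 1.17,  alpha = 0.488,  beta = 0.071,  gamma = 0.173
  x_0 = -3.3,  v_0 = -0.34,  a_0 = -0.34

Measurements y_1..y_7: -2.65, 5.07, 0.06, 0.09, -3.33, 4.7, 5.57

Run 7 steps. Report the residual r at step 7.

resid = 0.1968

step 1: x_pred=-3.9305  r=1.2805  x^+=-3.3056  v^+=-0.6601  a^+=-0.0163
step 2: x_pred=-4.0891  r=9.1591  x^+=0.3805  v^+=-0.1234  a^+=2.2987
step 3: x_pred=1.8095  r=-1.7495  x^+=0.9557  v^+=2.4599  a^+=1.8565
step 4: x_pred=5.1045  r=-5.0145  x^+=2.6574  v^+=4.3277  a^+=0.5890
step 5: x_pred=8.1240  r=-11.4540  x^+=2.5345  v^+=4.3218  a^+=-2.3061
step 6: x_pred=6.0126  r=-1.3126  x^+=5.3721  v^+=1.5441  a^+=-2.6378
step 7: x_pred=5.3732  r=0.1968  x^+=5.4692  v^+=-1.5302  a^+=-2.5881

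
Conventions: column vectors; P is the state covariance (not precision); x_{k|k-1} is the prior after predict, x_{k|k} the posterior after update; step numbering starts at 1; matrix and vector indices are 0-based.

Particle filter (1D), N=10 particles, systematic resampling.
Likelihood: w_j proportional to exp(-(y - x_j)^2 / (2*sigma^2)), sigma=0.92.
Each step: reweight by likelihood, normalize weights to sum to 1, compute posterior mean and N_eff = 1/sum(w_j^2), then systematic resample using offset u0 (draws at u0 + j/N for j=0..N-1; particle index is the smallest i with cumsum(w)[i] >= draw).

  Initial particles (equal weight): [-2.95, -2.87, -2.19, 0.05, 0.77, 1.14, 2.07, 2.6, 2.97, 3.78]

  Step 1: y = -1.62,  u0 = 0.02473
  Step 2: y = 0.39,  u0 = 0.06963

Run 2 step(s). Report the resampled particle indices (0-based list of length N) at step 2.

step 1: w=[0.1940, 0.2192, 0.4553, 0.1062, 0.0189, 0.0061, 0.0002, 0.0000, 0.0000, 0.0000]  mean=-2.1714  Neff=3.2818  idx=[0, 0, 1, 1, 2, 2, 2, 2, 2, 3]
step 2: w=[0.0013, 0.0013, 0.0018, 0.0018, 0.0189, 0.0189, 0.0189, 0.0189, 0.0189, 0.8994]  mean=-0.1799  Neff=1.2336  idx=[7, 9, 9, 9, 9, 9, 9, 9, 9, 9]

resampled_idx = [7, 9, 9, 9, 9, 9, 9, 9, 9, 9]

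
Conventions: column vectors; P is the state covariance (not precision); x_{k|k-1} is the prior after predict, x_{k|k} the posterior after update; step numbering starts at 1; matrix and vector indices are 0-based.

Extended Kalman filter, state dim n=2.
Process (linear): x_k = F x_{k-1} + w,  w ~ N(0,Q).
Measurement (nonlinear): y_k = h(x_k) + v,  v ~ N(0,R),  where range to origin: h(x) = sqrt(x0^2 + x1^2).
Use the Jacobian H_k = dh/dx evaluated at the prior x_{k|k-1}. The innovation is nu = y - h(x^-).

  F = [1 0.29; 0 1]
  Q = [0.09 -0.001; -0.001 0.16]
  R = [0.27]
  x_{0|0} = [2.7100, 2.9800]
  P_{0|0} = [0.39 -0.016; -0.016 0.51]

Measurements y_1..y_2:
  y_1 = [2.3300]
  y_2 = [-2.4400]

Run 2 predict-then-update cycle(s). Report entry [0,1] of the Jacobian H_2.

step 1: x^-=[3.5742, 2.9800]  P^-=[0.5136 0.1309; 0.1309 0.6700]  H_jac=[0.7681 0.6404]  S=[0.9765]  K=[0.4898; 0.5423]  nu=[-2.3235]  x^+=[2.4361, 1.7199]  P^+=[0.2793 -0.1285; -0.1285 0.3828]
step 2: x^-=[2.9349, 1.7199]  P^-=[0.3270 -0.0185; -0.0185 0.5428]  H_jac=[0.8628 0.5056]  S=[0.6360]  K=[0.4289; 0.4064]  nu=[-5.8417]  x^+=[0.4296, -0.6542]  P^+=[0.2100 -0.1293; -0.1293 0.4377]

H_jac[0,1] = 0.5056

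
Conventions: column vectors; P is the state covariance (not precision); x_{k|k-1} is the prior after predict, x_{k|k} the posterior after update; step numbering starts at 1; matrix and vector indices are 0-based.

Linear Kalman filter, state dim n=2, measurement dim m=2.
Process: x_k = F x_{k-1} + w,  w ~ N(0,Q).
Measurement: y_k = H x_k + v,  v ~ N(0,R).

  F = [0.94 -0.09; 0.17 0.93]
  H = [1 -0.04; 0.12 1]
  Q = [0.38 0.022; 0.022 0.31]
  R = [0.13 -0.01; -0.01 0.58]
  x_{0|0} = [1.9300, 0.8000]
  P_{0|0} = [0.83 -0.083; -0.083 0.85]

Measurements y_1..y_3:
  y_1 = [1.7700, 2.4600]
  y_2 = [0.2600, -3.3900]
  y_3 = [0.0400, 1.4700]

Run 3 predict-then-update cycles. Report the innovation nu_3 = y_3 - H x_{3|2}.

step 1: x^-=[1.7422, 1.0721]  P^-=[1.1343 0.0122; 0.0122 1.0429]  S=[1.2650 0.0965; 0.0965 1.6422]  K=[0.8934 0.0378; -0.0722 0.6402]  nu=[0.0707, 1.1788]  x^+=[1.8499, 1.8217]  P^+=[0.1157 -0.0009; -0.0009 0.3722]
step 2: x^-=[1.5750, 2.0087]  P^-=[0.4854 0.0086; 0.0086 0.6349]  S=[0.6158 0.0314; 0.0314 1.2240]  K=[0.7860 0.0344; -0.0539 0.5210]  nu=[-1.2346, -5.5877]  x^+=[0.4121, -0.8358]  P^+=[0.1018 -0.0001; -0.0001 0.3027]
step 3: x^-=[0.4626, -0.7072]  P^-=[0.4725 0.0128; 0.0128 0.5747]  S=[0.6023 0.0365; 0.0365 1.1646]  K=[0.7814 0.0352; -0.0469 0.4963]  nu=[-0.4509, 2.1217]  x^+=[0.1850, 0.3669]  P^+=[0.1012 0.0005; 0.0005 0.2883]

innov = [-0.4509, 2.1217]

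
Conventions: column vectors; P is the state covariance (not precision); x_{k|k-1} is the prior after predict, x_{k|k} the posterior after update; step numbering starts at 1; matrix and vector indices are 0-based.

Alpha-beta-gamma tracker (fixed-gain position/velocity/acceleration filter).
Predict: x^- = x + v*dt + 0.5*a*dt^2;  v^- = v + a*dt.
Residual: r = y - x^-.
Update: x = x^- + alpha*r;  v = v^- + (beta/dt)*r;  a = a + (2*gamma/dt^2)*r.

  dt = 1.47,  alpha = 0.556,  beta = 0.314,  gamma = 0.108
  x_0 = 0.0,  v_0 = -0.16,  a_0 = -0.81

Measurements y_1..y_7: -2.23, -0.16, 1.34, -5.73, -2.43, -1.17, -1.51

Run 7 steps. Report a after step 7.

step 1: x_pred=-1.1104  r=-1.1196  x^+=-1.7329  v^+=-1.5899  a^+=-0.9219
step 2: x_pred=-5.0661  r=4.9061  x^+=-2.3383  v^+=-1.8971  a^+=-0.4315
step 3: x_pred=-5.5933  r=6.9333  x^+=-1.7384  v^+=-1.0505  a^+=0.2615
step 4: x_pred=-3.0000  r=-2.7300  x^+=-4.5179  v^+=-1.2492  a^+=-0.0114
step 5: x_pred=-6.3664  r=3.9364  x^+=-4.1778  v^+=-0.4250  a^+=0.3821
step 6: x_pred=-4.3897  r=3.2197  x^+=-2.5995  v^+=0.8244  a^+=0.7040
step 7: x_pred=-0.6271  r=-0.8829  x^+=-1.1180  v^+=1.6706  a^+=0.6157

a_post = 0.6157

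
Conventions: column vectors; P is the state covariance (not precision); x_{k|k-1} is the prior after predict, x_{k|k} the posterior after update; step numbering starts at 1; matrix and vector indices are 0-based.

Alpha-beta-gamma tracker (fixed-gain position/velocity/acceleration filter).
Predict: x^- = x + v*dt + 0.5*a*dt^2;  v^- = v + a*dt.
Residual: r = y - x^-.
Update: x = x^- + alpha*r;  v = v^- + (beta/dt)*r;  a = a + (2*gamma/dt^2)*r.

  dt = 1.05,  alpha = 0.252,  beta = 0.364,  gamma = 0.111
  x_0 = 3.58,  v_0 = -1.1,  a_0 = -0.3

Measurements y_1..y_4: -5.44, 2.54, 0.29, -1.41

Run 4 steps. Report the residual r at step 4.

resid = 4.3938

step 1: x_pred=2.2596  r=-7.6996  x^+=0.3193  v^+=-4.0842  a^+=-1.8504
step 2: x_pred=-4.9891  r=7.5291  x^+=-3.0918  v^+=-3.4170  a^+=-0.3343
step 3: x_pred=-6.8640  r=7.1540  x^+=-5.0612  v^+=-1.2880  a^+=1.1062
step 4: x_pred=-5.8038  r=4.3938  x^+=-4.6966  v^+=1.3967  a^+=1.9909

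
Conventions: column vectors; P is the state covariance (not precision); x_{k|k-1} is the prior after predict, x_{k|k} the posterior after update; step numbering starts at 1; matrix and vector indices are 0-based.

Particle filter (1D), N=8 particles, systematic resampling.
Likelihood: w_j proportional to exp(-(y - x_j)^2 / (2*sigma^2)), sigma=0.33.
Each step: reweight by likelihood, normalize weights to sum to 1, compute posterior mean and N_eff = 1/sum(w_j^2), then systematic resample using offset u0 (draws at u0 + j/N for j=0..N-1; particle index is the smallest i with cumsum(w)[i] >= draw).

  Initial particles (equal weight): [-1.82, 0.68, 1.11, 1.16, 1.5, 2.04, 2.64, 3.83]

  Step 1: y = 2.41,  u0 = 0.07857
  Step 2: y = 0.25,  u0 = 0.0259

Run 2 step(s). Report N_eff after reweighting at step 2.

step 1: w=[0.0000, 0.0000, 0.0003, 0.0006, 0.0166, 0.3976, 0.5848, 0.0001]  mean=2.3812  Neff=1.9987  idx=[5, 5, 5, 6, 6, 6, 6, 6]
step 2: w=[0.3333, 0.3333, 0.3333, 0.0000, 0.0000, 0.0000, 0.0000, 0.0000]  mean=2.0400  Neff=3.0001  idx=[0, 0, 0, 1, 1, 1, 2, 2]

N_eff = 3.0001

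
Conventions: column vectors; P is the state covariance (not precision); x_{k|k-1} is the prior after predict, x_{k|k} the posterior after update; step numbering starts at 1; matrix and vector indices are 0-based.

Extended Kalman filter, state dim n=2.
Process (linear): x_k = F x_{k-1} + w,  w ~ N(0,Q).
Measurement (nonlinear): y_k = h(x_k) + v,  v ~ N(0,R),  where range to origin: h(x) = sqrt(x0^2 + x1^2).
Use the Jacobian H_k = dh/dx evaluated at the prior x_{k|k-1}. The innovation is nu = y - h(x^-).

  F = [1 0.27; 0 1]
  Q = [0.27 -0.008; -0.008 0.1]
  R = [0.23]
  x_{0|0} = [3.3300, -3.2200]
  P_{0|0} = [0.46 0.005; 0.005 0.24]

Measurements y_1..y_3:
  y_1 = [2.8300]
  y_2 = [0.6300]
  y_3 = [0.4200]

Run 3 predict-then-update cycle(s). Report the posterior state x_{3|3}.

x_post = [0.4698, -0.9365]

step 1: x^-=[2.4606, -3.2200]  P^-=[0.7502 0.0618; 0.0618 0.3400]  H_jac=[0.6072 -0.7946]  S=[0.6616]  K=[0.6143; -0.3516]  nu=[-1.2225]  x^+=[1.7096, -2.7901]  P^+=[0.5006 0.2047; 0.2047 0.2582]
step 2: x^-=[0.9563, -2.7901]  P^-=[0.8999 0.2664; 0.2664 0.3582]  H_jac=[0.3242 -0.9460]  S=[0.4817]  K=[0.0825; -0.5241]  nu=[-2.3195]  x^+=[0.7649, -1.5745]  P^+=[0.8966 0.2872; 0.2872 0.2259]
step 3: x^-=[0.3398, -1.5745]  P^-=[1.3382 0.3402; 0.3402 0.3259]  H_jac=[0.2109 -0.9775]  S=[0.4606]  K=[-0.1092; -0.5358]  nu=[-1.1907]  x^+=[0.4698, -0.9365]  P^+=[1.3327 0.3133; 0.3133 0.1937]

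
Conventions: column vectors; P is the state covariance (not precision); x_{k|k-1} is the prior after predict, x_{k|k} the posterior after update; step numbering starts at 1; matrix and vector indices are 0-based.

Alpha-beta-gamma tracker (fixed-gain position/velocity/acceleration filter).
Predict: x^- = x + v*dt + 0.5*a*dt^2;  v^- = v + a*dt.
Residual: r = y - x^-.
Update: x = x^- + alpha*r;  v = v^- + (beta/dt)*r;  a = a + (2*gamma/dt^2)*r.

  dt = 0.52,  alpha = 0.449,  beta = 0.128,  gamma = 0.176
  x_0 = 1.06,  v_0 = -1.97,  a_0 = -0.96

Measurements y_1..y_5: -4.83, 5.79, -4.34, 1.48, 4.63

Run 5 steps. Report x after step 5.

x_post = 2.5623

step 1: x_pred=-0.0942  r=-4.7358  x^+=-2.2206  v^+=-3.6349  a^+=-7.1250
step 2: x_pred=-5.0740  r=10.8640  x^+=-0.1961  v^+=-4.6657  a^+=7.0176
step 3: x_pred=-1.6735  r=-2.6665  x^+=-2.8707  v^+=-1.6729  a^+=3.5463
step 4: x_pred=-3.2612  r=4.7412  x^+=-1.1324  v^+=1.3382  a^+=9.7183
step 5: x_pred=0.8774  r=3.7526  x^+=2.5623  v^+=7.3155  a^+=14.6034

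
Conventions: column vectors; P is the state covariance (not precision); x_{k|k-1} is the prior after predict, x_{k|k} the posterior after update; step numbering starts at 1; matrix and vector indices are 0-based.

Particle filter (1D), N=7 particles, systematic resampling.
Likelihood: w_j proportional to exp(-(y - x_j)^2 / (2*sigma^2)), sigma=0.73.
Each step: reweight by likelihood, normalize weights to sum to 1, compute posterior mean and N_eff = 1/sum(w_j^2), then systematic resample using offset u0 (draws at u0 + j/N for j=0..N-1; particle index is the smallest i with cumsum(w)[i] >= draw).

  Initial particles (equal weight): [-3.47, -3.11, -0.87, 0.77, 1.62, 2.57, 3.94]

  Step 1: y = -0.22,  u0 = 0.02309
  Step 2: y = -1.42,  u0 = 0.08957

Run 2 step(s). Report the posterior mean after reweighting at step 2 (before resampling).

step 1: w=[0.0000, 0.0004, 0.6037, 0.3578, 0.0374, 0.0006, 0.0000]  mean=-0.1888  Neff=2.0246  idx=[2, 2, 2, 2, 2, 3, 3]
step 2: w=[0.1988, 0.1988, 0.1988, 0.1988, 0.1988, 0.0029, 0.0029]  mean=-0.8604  Neff=5.0588  idx=[0, 1, 1, 2, 3, 4, 4]

post_mean = -0.8604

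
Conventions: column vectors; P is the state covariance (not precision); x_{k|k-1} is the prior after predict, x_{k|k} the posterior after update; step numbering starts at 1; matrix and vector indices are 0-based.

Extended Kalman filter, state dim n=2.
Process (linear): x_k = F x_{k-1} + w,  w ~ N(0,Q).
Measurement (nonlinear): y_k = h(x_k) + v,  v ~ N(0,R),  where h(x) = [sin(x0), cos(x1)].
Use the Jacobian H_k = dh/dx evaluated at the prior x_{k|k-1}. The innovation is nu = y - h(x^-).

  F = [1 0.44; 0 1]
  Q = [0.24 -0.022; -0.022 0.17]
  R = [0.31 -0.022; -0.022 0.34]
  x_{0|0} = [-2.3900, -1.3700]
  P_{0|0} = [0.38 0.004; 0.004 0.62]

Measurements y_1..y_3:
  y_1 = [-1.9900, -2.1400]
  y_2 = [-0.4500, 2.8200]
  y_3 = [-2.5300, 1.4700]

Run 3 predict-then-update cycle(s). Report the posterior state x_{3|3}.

step 1: x^-=[-2.9928, -1.3700]  P^-=[0.7436 0.2548; 0.2548 0.7900]  H_jac=[-0.9890 0.0000; 0.0000 0.9799]  S=[1.0372 -0.2689; -0.2689 1.0986]  K=[-0.6941 0.0574; -0.0643 0.6889]  nu=[-1.8418, -2.3394]  x^+=[-1.8487, -2.8632]  P^+=[0.2188 0.0355; 0.0355 0.2405]
step 2: x^-=[-3.1085, -2.8632]  P^-=[0.5366 0.1193; 0.1193 0.4105]  H_jac=[-0.9995 0.0000; 0.0000 0.2748]  S=[0.8460 -0.0548; -0.0548 0.3710]  K=[-0.6343 -0.0053; -0.1224 0.2860]  nu=[-0.4169, 3.7815]  x^+=[-2.8640, -1.7308]  P^+=[0.1966 0.0443; 0.0443 0.3636]
step 3: x^-=[-3.6255, -1.7308]  P^-=[0.5460 0.1823; 0.1823 0.5336]  H_jac=[-0.8852 0.0000; 0.0000 0.9872]  S=[0.7378 -0.1813; -0.1813 0.8601]  K=[-0.6366 0.0750; -0.0719 0.5974]  nu=[-2.9953, 1.6293]  x^+=[-1.5965, -0.5421]  P^+=[0.2248 0.0400; 0.0400 0.2073]

x_post = [-1.5965, -0.5421]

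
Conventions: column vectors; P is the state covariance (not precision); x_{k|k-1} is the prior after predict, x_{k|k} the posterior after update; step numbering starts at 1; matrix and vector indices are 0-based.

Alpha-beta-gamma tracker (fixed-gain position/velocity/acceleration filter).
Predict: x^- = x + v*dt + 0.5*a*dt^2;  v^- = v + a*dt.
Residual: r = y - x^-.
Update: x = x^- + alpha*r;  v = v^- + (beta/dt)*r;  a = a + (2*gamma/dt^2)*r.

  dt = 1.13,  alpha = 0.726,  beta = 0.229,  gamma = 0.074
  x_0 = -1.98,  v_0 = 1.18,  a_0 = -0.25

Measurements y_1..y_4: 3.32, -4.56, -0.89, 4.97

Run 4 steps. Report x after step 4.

x_post = 3.0188

step 1: x_pred=-0.8062  r=4.1262  x^+=2.1894  v^+=1.7337  a^+=0.2283
step 2: x_pred=4.2942  r=-8.8542  x^+=-2.1339  v^+=0.1973  a^+=-0.7980
step 3: x_pred=-2.4205  r=1.5305  x^+=-1.3094  v^+=-0.3943  a^+=-0.6206
step 4: x_pred=-2.1512  r=7.1212  x^+=3.0188  v^+=0.3475  a^+=0.2048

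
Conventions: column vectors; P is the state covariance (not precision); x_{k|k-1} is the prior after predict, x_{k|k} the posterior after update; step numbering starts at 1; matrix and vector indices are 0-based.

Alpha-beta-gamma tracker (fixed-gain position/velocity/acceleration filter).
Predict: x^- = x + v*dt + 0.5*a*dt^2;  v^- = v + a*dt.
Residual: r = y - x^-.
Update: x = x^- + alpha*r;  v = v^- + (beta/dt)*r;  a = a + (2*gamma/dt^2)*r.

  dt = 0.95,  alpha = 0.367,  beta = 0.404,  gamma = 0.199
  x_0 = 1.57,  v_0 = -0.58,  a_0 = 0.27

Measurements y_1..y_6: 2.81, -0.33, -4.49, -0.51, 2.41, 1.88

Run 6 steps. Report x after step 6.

x_post = -1.1635

step 1: x_pred=1.1408  r=1.6692  x^+=1.7534  v^+=0.3863  a^+=1.0061
step 2: x_pred=2.5744  r=-2.9044  x^+=1.5085  v^+=0.1070  a^+=-0.2748
step 3: x_pred=1.4862  r=-5.9762  x^+=-0.7071  v^+=-2.6955  a^+=-2.9102
step 4: x_pred=-4.5810  r=4.0710  x^+=-3.0870  v^+=-3.7289  a^+=-1.1149
step 5: x_pred=-7.1325  r=9.5425  x^+=-3.6304  v^+=-0.7300  a^+=3.0933
step 6: x_pred=-2.9281  r=4.8081  x^+=-1.1635  v^+=4.2534  a^+=5.2137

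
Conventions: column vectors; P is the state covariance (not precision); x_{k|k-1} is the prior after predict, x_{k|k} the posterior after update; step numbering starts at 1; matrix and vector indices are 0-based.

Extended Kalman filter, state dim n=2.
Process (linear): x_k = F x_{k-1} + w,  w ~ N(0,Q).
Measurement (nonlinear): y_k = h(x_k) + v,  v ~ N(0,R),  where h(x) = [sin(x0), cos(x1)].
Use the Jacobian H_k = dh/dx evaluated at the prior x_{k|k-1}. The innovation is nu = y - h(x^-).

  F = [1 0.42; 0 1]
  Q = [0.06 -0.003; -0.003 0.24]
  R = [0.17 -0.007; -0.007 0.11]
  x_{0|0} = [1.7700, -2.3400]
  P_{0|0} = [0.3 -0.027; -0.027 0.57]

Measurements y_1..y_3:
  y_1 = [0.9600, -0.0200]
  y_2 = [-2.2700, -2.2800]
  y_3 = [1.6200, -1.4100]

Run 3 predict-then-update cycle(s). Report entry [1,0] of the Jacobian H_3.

H_jac[1,0] = 0.0000

step 1: x^-=[0.7872, -2.3400]  P^-=[0.4379 0.2094; 0.2094 0.8100]  H_jac=[0.7058 0.0000; 0.0000 0.7185]  S=[0.3881 0.0992; 0.0992 0.5281]  K=[0.7599 0.1421; 0.1042 1.0824]  nu=[0.2516, 0.6756]  x^+=[1.0744, -1.5826]  P^+=[0.1816 0.0144; 0.0144 0.1647]
step 2: x^-=[0.4098, -1.5826]  P^-=[0.2827 0.0805; 0.0805 0.4047]  H_jac=[0.9172 0.0000; 0.0000 0.9999]  S=[0.4079 0.0669; 0.0669 0.5146]  K=[0.6235 0.0755; 0.0533 0.7794]  nu=[-2.6684, -2.2682]  x^+=[-1.4251, -3.4927]  P^+=[0.1150 0.0039; 0.0039 0.0854]
step 3: x^-=[-2.8920, -3.4927]  P^-=[0.1933 0.0368; 0.0368 0.3254]  H_jac=[-0.9690 0.0000; 0.0000 -0.3440]  S=[0.3515 0.0053; 0.0053 0.1485]  K=[-0.5319 -0.0664; -0.0902 -0.7505]  nu=[1.8670, -0.4710]  x^+=[-3.8539, -3.3076]  P^+=[0.0928 0.0104; 0.0104 0.2382]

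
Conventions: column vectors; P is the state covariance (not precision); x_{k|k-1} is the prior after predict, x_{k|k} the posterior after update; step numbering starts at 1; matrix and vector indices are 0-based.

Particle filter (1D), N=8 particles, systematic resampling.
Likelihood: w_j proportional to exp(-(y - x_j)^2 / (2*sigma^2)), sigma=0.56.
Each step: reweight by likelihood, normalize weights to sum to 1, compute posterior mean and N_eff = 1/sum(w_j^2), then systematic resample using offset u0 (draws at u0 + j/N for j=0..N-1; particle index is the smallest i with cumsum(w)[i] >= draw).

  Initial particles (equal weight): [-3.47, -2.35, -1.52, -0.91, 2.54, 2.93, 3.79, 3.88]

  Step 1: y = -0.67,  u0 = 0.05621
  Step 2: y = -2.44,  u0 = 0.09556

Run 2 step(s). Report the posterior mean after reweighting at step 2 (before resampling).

step 1: w=[0.0000, 0.0090, 0.2550, 0.7361, 0.0000, 0.0000, 0.0000, 0.0000]  mean=-1.0785  Neff=1.6478  idx=[2, 2, 3, 3, 3, 3, 3, 3]
step 2: w=[0.3916, 0.3916, 0.0361, 0.0361, 0.0361, 0.0361, 0.0361, 0.0361]  mean=-1.3877  Neff=3.1796  idx=[0, 0, 0, 1, 1, 1, 3, 7]

post_mean = -1.3877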